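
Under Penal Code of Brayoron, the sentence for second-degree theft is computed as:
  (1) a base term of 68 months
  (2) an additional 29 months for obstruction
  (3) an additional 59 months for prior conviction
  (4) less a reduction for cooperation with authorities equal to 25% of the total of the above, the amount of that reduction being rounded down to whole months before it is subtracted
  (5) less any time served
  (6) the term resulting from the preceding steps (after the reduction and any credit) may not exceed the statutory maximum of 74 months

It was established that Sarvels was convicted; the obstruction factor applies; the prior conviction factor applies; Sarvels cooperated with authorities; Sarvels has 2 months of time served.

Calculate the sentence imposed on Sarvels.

Obstruction enhancement: +29 months
Prior conviction enhancement: +59 months
Adjusted term: 68 months + 29 months + 59 months = 156 months
Cooperation with authorities reduction: 25% of 156 months = 39 months (rounded down)
After reduction: 156 − 39 = 117 months
Less time served: 117 months − 2 months = 115 months
Cap at 74 months: 115 months exceeds the cap → 74 months

74 months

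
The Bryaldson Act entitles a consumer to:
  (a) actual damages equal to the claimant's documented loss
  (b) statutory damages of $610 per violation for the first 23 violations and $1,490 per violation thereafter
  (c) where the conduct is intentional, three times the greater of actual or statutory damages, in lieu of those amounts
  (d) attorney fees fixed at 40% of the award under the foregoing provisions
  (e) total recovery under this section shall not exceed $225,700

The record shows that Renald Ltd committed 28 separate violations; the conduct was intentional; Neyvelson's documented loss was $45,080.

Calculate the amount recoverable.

First 23 violations: 23 × $610 = $14,030
Remaining violations: (28 − 23) × $1,490 = $7,450
Statutory damages: $14,030 + $7,450 = $21,480
Greater of actual damages ($45,080) or statutory damages ($21,480): $45,080
Trebled: 3 × $45,080 = $135,240
Attorney fees: 40% of $135,240 = $54,096
Total before cap: $135,240 + $54,096 = $189,336
Cap at $225,700: $189,336 is within the cap, no reduction.

Total recovery: $189,336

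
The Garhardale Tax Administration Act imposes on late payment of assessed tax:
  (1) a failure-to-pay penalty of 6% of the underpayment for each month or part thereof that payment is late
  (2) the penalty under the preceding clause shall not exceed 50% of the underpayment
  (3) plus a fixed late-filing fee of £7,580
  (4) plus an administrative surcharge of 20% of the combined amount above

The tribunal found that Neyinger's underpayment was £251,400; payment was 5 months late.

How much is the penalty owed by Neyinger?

Penalty: £99,600

Accrued rate: 6% × 5 = 30%, capped at 50% → 30%
Failure-to-pay penalty: 30% of £251,400 = £75,420
Penalty before surcharge: £75,420 + £7,580 = £83,000
Administrative surcharge: 20% of £83,000 = £16,600
Total penalty: £83,000 + £16,600 = £99,600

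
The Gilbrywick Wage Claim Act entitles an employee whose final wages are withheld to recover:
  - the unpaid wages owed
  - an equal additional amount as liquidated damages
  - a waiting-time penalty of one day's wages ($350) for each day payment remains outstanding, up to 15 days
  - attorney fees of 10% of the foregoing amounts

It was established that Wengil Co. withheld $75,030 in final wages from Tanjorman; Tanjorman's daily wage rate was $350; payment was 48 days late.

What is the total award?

$170,841

Liquidated damages (equal amount): $75,030
Penalty days: min(48, 15) = 15
Waiting-time penalty: 15 × $350 = $5,250
Subtotal: $75,030 + $75,030 + $5,250 = $155,310
Attorney fees: 10% of $155,310 = $15,531
Total award: $155,310 + $15,531 = $170,841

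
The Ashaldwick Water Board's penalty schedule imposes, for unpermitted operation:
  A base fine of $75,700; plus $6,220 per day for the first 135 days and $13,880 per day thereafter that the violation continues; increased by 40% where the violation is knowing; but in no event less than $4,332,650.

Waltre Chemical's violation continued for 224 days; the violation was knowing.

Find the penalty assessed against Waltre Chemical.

$4,332,650

First 135 days: 135 × $6,220 = $839,700
Remaining days: (224 − 135) × $13,880 = $1,235,320
Per-day component: $839,700 + $1,235,320 = $2,075,020
Base plus per-day: $75,700 + $2,075,020 = $2,150,720
Enhancement: 40% of $2,150,720 = $860,288
Enhanced fine: $2,150,720 + $860,288 = $3,011,008
Minimum $4,332,650: $3,011,008 is below the minimum → $4,332,650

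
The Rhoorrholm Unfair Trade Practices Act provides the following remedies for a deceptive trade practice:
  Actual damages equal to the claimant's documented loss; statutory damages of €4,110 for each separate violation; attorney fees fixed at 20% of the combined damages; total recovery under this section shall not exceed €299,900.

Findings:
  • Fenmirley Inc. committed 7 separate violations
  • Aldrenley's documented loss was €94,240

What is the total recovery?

Statutory damages: 7 × €4,110 = €28,770
Combined damages: €94,240 + €28,770 = €123,010
Attorney fees: 20% of €123,010 = €24,602
Total before cap: €123,010 + €24,602 = €147,612
Cap at €299,900: €147,612 is within the cap, no reduction.

€147,612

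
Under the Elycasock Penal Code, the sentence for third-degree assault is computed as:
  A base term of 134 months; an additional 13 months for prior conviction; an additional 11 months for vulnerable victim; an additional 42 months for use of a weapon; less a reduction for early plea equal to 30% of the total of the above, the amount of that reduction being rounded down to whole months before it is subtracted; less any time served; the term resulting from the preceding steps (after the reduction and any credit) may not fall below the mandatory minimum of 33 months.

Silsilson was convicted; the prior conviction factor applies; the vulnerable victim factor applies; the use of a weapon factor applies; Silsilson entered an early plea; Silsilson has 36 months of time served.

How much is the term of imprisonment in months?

Sentence: 104 months

Prior conviction enhancement: +13 months
Vulnerable victim enhancement: +11 months
Use of a weapon enhancement: +42 months
Adjusted term: 134 months + 13 months + 11 months + 42 months = 200 months
Early plea reduction: 30% of 200 months = 60 months (rounded down)
After reduction: 200 − 60 = 140 months
Less time served: 140 months − 36 months = 104 months
Minimum 33 months: 104 months meets the minimum, no increase.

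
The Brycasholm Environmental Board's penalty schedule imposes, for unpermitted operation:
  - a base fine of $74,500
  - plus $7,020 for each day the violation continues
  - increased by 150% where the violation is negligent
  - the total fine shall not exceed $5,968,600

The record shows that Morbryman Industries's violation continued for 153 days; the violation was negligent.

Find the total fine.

$2,871,400

Per-day component: 153 × $7,020 = $1,074,060
Base plus per-day: $74,500 + $1,074,060 = $1,148,560
Enhancement: 150% of $1,148,560 = $1,722,840
Enhanced fine: $1,148,560 + $1,722,840 = $2,871,400
Cap at $5,968,600: $2,871,400 is within the cap, no reduction.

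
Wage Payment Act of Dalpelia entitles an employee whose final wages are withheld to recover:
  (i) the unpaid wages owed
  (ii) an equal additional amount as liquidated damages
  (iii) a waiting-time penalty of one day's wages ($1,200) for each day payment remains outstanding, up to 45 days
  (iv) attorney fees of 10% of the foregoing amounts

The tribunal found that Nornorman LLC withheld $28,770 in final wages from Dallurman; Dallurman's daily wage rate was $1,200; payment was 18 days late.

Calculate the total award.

Liquidated damages (equal amount): $28,770
Penalty days: min(18, 45) = 18
Waiting-time penalty: 18 × $1,200 = $21,600
Subtotal: $28,770 + $28,770 + $21,600 = $79,140
Attorney fees: 10% of $79,140 = $7,914
Total award: $79,140 + $7,914 = $87,054

$87,054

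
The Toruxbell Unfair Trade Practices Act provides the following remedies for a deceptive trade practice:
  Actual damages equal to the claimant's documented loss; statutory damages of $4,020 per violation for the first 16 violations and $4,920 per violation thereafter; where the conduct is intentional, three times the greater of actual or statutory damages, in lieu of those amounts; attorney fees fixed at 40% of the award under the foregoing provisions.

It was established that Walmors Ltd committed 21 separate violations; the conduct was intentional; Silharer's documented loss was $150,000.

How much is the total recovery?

$630,000

First 16 violations: 16 × $4,020 = $64,320
Remaining violations: (21 − 16) × $4,920 = $24,600
Statutory damages: $64,320 + $24,600 = $88,920
Greater of actual damages ($150,000) or statutory damages ($88,920): $150,000
Trebled: 3 × $150,000 = $450,000
Attorney fees: 40% of $450,000 = $180,000
Total recovery: $450,000 + $180,000 = $630,000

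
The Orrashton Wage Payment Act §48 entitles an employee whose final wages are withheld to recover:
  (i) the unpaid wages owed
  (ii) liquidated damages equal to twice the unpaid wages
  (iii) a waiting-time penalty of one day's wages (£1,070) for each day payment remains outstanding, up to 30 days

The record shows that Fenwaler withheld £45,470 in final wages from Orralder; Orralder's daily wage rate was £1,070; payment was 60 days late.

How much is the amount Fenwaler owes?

Doubled: 2 × £45,470 = £90,940
Penalty days: min(60, 30) = 30
Waiting-time penalty: 30 × £1,070 = £32,100
Total award: £45,470 + £90,940 + £32,100 = £168,510

£168,510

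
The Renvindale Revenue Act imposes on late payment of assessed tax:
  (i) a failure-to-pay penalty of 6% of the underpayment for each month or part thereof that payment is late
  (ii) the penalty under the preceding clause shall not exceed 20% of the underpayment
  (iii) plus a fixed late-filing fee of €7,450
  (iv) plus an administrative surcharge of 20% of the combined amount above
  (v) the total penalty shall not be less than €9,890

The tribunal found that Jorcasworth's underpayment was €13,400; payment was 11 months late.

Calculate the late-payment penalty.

€12,156

Accrued rate: 6% × 11 = 66%, capped at 20% → 20%
Failure-to-pay penalty: 20% of €13,400 = €2,680
Penalty before surcharge: €2,680 + €7,450 = €10,130
Administrative surcharge: 20% of €10,130 = €2,026
Total penalty: €10,130 + €2,026 = €12,156
Minimum €9,890: €12,156 meets the minimum, no increase.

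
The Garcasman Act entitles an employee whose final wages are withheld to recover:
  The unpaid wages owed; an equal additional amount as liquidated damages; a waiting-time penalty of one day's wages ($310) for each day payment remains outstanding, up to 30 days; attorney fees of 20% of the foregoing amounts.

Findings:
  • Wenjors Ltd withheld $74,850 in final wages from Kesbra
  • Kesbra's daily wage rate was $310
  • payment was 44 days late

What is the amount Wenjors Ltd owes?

Liquidated damages (equal amount): $74,850
Penalty days: min(44, 30) = 30
Waiting-time penalty: 30 × $310 = $9,300
Subtotal: $74,850 + $74,850 + $9,300 = $159,000
Attorney fees: 20% of $159,000 = $31,800
Total award: $159,000 + $31,800 = $190,800

$190,800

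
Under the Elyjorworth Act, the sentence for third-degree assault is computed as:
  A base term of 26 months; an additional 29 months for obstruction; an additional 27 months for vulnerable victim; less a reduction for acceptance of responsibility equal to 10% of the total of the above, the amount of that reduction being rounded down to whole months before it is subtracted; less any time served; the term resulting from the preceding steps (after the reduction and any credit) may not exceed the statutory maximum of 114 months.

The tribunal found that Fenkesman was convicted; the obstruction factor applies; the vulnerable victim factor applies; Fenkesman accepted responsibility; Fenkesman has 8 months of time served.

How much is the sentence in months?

Obstruction enhancement: +29 months
Vulnerable victim enhancement: +27 months
Adjusted term: 26 months + 29 months + 27 months = 82 months
Acceptance of responsibility reduction: 10% of 82 months = 8 months (rounded down)
After reduction: 82 − 8 = 74 months
Less time served: 74 months − 8 months = 66 months
Cap at 114 months: 66 months is within the cap, no reduction.

66 months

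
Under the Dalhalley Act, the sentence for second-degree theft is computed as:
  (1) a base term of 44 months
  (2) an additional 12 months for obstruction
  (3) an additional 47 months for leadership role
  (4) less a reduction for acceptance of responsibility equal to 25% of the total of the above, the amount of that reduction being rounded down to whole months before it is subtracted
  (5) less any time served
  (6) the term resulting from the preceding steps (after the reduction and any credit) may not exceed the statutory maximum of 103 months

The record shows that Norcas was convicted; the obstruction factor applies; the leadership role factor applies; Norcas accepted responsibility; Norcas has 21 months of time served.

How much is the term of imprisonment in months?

Sentence: 57 months

Obstruction enhancement: +12 months
Leadership role enhancement: +47 months
Adjusted term: 44 months + 12 months + 47 months = 103 months
Acceptance of responsibility reduction: 25% of 103 months = 25 months (rounded down)
After reduction: 103 − 25 = 78 months
Less time served: 78 months − 21 months = 57 months
Cap at 103 months: 57 months is within the cap, no reduction.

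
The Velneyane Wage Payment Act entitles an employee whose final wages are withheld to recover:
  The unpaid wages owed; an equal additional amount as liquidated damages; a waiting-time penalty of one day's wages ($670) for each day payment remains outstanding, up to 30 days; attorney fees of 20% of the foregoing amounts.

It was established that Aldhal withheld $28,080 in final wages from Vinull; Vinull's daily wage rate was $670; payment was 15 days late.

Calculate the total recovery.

$79,452

Liquidated damages (equal amount): $28,080
Penalty days: min(15, 30) = 15
Waiting-time penalty: 15 × $670 = $10,050
Subtotal: $28,080 + $28,080 + $10,050 = $66,210
Attorney fees: 20% of $66,210 = $13,242
Total award: $66,210 + $13,242 = $79,452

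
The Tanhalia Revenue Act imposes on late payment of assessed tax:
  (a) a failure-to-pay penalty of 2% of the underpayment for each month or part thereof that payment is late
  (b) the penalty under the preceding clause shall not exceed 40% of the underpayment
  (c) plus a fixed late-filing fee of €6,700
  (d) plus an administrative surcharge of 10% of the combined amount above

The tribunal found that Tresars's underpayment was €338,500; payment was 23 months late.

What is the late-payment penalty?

€156,310

Accrued rate: 2% × 23 = 46%, capped at 40% → 40%
Failure-to-pay penalty: 40% of €338,500 = €135,400
Penalty before surcharge: €135,400 + €6,700 = €142,100
Administrative surcharge: 10% of €142,100 = €14,210
Total penalty: €142,100 + €14,210 = €156,310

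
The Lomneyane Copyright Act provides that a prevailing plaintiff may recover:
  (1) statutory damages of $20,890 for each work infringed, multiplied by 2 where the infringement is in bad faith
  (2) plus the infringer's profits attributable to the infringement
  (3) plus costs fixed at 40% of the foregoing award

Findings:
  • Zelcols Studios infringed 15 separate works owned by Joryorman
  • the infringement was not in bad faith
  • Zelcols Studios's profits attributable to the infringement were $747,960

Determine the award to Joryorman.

$1,485,834

Statutory damages: 15 × $20,890 = $313,350
Infringement not in bad faith: no ×2 enhancement.
Combined award: $313,350 + $747,960 = $1,061,310
Costs: 40% of $1,061,310 = $424,524
Award plus costs: $1,061,310 + $424,524 = $1,485,834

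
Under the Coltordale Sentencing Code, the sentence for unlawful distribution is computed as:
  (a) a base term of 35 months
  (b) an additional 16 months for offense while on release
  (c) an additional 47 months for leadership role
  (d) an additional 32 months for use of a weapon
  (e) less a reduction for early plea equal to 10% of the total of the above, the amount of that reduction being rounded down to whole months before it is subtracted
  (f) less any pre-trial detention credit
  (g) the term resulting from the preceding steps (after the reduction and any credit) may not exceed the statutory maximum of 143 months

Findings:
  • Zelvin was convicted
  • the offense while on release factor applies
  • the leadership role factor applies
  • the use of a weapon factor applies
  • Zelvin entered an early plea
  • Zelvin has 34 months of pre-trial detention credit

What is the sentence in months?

83 months

Offense while on release enhancement: +16 months
Leadership role enhancement: +47 months
Use of a weapon enhancement: +32 months
Adjusted term: 35 months + 16 months + 47 months + 32 months = 130 months
Early plea reduction: 10% of 130 months = 13 months (rounded down)
After reduction: 130 − 13 = 117 months
Less pre-trial detention credit: 117 months − 34 months = 83 months
Cap at 143 months: 83 months is within the cap, no reduction.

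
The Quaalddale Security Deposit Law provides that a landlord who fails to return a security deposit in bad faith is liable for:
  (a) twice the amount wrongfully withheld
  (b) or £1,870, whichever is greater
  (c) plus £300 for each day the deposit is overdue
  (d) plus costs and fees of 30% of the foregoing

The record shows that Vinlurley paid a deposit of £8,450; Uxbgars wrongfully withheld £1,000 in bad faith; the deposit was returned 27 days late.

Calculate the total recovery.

Doubled: 2 × £1,000 = £2,000
Minimum £1,870: £2,000 meets the minimum, no increase.
Late-return penalty: 27 × £300 = £8,100
Damages plus late penalty: £2,000 + £8,100 = £10,100
Costs and fees: 30% of £10,100 = £3,030
Total recovery: £10,100 + £3,030 = £13,130

£13,130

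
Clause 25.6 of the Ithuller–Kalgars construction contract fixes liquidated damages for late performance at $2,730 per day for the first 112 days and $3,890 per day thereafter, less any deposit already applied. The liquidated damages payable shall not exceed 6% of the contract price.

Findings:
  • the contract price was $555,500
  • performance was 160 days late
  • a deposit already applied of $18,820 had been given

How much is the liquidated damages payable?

First 112 days: 112 × $2,730 = $305,760
Remaining days: (160 − 112) × $3,890 = $186,720
Accrued per-day damages: $305,760 + $186,720 = $492,480
Less deposit already applied: $492,480 − $18,820 = $473,660
Cap: 6% of $555,500 = $33,330
Cap at $33,330: $473,660 exceeds the cap → $33,330

$33,330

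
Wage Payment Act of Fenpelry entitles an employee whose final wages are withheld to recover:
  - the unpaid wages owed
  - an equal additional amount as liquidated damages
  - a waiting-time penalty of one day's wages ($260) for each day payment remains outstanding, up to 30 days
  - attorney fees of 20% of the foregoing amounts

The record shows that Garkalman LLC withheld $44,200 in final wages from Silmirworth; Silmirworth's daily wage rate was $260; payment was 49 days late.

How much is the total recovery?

Liquidated damages (equal amount): $44,200
Penalty days: min(49, 30) = 30
Waiting-time penalty: 30 × $260 = $7,800
Subtotal: $44,200 + $44,200 + $7,800 = $96,200
Attorney fees: 20% of $96,200 = $19,240
Total award: $96,200 + $19,240 = $115,440

$115,440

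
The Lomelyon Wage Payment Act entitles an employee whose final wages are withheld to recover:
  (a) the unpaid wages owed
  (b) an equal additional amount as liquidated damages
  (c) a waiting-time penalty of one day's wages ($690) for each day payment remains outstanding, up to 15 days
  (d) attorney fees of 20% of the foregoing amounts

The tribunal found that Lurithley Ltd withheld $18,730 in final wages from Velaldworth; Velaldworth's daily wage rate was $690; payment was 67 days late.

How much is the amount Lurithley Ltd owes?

Liquidated damages (equal amount): $18,730
Penalty days: min(67, 15) = 15
Waiting-time penalty: 15 × $690 = $10,350
Subtotal: $18,730 + $18,730 + $10,350 = $47,810
Attorney fees: 20% of $47,810 = $9,562
Total award: $47,810 + $9,562 = $57,372

$57,372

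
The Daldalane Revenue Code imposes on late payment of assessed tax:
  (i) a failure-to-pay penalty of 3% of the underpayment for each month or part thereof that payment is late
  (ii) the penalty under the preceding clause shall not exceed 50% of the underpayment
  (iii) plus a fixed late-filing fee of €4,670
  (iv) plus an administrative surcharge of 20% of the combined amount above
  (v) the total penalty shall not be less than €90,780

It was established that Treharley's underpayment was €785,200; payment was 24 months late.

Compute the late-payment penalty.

Penalty: €476,724

Accrued rate: 3% × 24 = 72%, capped at 50% → 50%
Failure-to-pay penalty: 50% of €785,200 = €392,600
Penalty before surcharge: €392,600 + €4,670 = €397,270
Administrative surcharge: 20% of €397,270 = €79,454
Total penalty: €397,270 + €79,454 = €476,724
Minimum €90,780: €476,724 meets the minimum, no increase.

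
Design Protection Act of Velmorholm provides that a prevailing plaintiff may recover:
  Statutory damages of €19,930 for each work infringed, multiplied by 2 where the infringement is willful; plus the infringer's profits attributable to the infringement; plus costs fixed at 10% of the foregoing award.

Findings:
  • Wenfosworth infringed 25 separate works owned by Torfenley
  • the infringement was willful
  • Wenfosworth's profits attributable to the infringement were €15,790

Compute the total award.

Statutory damages: 25 × €19,930 = €498,250
Doubled: 2 × €498,250 = €996,500
Combined award: €996,500 + €15,790 = €1,012,290
Costs: 10% of €1,012,290 = €101,229
Award plus costs: €1,012,290 + €101,229 = €1,113,519

€1,113,519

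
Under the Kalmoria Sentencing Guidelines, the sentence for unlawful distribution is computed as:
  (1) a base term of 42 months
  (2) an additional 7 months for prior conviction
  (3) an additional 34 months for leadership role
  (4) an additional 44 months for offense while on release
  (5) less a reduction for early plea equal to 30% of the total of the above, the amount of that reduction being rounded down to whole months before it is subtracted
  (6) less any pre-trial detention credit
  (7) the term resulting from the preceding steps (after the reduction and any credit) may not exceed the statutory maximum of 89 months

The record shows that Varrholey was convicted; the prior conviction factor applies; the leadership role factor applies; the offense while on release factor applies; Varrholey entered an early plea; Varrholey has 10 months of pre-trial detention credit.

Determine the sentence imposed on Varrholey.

79 months

Prior conviction enhancement: +7 months
Leadership role enhancement: +34 months
Offense while on release enhancement: +44 months
Adjusted term: 42 months + 7 months + 34 months + 44 months = 127 months
Early plea reduction: 30% of 127 months = 38 months (rounded down)
After reduction: 127 − 38 = 89 months
Less pre-trial detention credit: 89 months − 10 months = 79 months
Cap at 89 months: 79 months is within the cap, no reduction.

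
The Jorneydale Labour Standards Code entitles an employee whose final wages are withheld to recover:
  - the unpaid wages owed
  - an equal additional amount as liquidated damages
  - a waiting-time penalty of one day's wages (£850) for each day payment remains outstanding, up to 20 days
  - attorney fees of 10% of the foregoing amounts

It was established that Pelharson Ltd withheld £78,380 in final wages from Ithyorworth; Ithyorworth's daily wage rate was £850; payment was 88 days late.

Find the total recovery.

Liquidated damages (equal amount): £78,380
Penalty days: min(88, 20) = 20
Waiting-time penalty: 20 × £850 = £17,000
Subtotal: £78,380 + £78,380 + £17,000 = £173,760
Attorney fees: 10% of £173,760 = £17,376
Total award: £173,760 + £17,376 = £191,136

£191,136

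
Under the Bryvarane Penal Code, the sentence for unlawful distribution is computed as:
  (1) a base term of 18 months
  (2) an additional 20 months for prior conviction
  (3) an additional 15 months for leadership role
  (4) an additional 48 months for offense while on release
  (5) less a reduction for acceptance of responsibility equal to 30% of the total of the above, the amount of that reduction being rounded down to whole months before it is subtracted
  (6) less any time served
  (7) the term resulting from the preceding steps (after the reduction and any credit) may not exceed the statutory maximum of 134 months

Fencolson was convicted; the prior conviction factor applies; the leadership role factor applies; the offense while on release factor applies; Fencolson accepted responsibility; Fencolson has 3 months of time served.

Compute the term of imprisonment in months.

Prior conviction enhancement: +20 months
Leadership role enhancement: +15 months
Offense while on release enhancement: +48 months
Adjusted term: 18 months + 20 months + 15 months + 48 months = 101 months
Acceptance of responsibility reduction: 30% of 101 months = 30 months (rounded down)
After reduction: 101 − 30 = 71 months
Less time served: 71 months − 3 months = 68 months
Cap at 134 months: 68 months is within the cap, no reduction.

Sentence: 68 months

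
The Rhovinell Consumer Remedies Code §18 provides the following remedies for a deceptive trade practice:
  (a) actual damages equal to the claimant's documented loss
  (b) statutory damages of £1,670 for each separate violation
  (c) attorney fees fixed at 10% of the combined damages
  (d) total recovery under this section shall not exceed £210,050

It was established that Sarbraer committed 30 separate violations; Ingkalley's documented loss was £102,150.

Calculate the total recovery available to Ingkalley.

Statutory damages: 30 × £1,670 = £50,100
Combined damages: £102,150 + £50,100 = £152,250
Attorney fees: 10% of £152,250 = £15,225
Total before cap: £152,250 + £15,225 = £167,475
Cap at £210,050: £167,475 is within the cap, no reduction.

£167,475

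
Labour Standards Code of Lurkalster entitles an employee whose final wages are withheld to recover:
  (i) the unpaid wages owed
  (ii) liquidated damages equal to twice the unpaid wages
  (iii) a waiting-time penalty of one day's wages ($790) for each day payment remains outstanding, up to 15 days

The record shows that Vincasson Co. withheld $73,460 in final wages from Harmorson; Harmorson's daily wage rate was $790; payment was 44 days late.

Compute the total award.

Doubled: 2 × $73,460 = $146,920
Penalty days: min(44, 15) = 15
Waiting-time penalty: 15 × $790 = $11,850
Total award: $73,460 + $146,920 + $11,850 = $232,230

$232,230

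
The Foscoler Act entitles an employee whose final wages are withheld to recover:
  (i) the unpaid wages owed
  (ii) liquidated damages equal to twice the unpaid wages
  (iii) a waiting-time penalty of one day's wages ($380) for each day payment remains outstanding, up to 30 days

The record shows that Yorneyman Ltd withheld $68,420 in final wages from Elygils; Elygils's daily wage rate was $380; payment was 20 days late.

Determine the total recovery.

Doubled: 2 × $68,420 = $136,840
Penalty days: min(20, 30) = 20
Waiting-time penalty: 20 × $380 = $7,600
Total award: $68,420 + $136,840 + $7,600 = $212,860

$212,860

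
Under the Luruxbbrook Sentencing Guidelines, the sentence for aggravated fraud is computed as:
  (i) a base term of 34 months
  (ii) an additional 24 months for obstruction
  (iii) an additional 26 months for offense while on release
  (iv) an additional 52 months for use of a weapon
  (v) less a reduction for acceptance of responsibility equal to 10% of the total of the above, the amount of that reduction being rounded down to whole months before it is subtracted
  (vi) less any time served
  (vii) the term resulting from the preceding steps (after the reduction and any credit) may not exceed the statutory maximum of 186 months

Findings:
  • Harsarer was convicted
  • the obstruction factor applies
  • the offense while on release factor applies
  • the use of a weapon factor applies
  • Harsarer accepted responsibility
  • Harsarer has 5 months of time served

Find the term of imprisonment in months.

118 months

Obstruction enhancement: +24 months
Offense while on release enhancement: +26 months
Use of a weapon enhancement: +52 months
Adjusted term: 34 months + 24 months + 26 months + 52 months = 136 months
Acceptance of responsibility reduction: 10% of 136 months = 13 months (rounded down)
After reduction: 136 − 13 = 123 months
Less time served: 123 months − 5 months = 118 months
Cap at 186 months: 118 months is within the cap, no reduction.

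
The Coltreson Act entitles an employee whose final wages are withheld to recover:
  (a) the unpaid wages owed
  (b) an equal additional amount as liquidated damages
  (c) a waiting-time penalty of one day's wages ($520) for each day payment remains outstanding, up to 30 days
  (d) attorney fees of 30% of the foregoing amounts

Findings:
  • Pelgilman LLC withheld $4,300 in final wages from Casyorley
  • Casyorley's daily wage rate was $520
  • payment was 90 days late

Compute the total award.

$31,460

Liquidated damages (equal amount): $4,300
Penalty days: min(90, 30) = 30
Waiting-time penalty: 30 × $520 = $15,600
Subtotal: $4,300 + $4,300 + $15,600 = $24,200
Attorney fees: 30% of $24,200 = $7,260
Total award: $24,200 + $7,260 = $31,460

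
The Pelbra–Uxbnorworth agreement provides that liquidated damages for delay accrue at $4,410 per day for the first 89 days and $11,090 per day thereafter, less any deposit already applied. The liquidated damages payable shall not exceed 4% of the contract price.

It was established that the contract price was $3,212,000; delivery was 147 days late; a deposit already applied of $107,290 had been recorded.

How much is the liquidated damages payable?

$128,480

First 89 days: 89 × $4,410 = $392,490
Remaining days: (147 − 89) × $11,090 = $643,220
Accrued per-day damages: $392,490 + $643,220 = $1,035,710
Less deposit already applied: $1,035,710 − $107,290 = $928,420
Cap: 4% of $3,212,000 = $128,480
Cap at $128,480: $928,420 exceeds the cap → $128,480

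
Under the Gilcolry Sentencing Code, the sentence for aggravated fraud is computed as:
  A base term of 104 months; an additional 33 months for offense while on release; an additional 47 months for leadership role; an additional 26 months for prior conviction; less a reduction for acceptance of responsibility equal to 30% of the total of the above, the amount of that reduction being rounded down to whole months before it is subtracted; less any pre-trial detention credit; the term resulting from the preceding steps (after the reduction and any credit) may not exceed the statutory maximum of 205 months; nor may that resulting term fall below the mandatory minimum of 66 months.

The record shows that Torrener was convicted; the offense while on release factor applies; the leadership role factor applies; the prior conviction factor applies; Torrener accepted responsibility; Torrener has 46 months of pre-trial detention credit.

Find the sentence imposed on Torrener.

Offense while on release enhancement: +33 months
Leadership role enhancement: +47 months
Prior conviction enhancement: +26 months
Adjusted term: 104 months + 33 months + 47 months + 26 months = 210 months
Acceptance of responsibility reduction: 30% of 210 months = 63 months (rounded down)
After reduction: 210 − 63 = 147 months
Less pre-trial detention credit: 147 months − 46 months = 101 months
Cap at 205 months: 101 months is within the cap, no reduction.
Minimum 66 months: 101 months meets the minimum, no increase.

101 months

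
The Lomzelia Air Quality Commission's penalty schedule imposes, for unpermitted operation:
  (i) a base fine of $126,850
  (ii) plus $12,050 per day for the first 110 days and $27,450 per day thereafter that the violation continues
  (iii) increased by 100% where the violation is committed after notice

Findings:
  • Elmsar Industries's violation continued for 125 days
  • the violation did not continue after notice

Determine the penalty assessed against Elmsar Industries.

First 110 days: 110 × $12,050 = $1,325,500
Remaining days: (125 − 110) × $27,450 = $411,750
Per-day component: $1,325,500 + $411,750 = $1,737,250
Base plus per-day: $126,850 + $1,737,250 = $1,864,100
The violation did not continue after notice: no 100% increase.

$1,864,100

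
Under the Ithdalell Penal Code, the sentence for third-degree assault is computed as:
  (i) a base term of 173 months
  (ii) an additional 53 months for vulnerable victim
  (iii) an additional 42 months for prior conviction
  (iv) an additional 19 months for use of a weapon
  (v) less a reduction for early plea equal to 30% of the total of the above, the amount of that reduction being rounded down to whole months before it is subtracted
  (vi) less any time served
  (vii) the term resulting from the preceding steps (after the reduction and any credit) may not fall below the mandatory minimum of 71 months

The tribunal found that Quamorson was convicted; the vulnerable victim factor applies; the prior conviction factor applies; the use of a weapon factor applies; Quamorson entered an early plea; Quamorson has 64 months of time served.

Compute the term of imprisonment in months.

137 months

Vulnerable victim enhancement: +53 months
Prior conviction enhancement: +42 months
Use of a weapon enhancement: +19 months
Adjusted term: 173 months + 53 months + 42 months + 19 months = 287 months
Early plea reduction: 30% of 287 months = 86 months (rounded down)
After reduction: 287 − 86 = 201 months
Less time served: 201 months − 64 months = 137 months
Minimum 71 months: 137 months meets the minimum, no increase.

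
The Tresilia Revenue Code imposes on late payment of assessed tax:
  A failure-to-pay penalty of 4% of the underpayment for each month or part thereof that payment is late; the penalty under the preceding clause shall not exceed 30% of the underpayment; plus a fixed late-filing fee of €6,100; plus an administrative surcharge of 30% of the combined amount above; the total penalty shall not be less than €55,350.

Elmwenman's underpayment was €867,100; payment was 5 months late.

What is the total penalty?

Accrued rate: 4% × 5 = 20%, capped at 30% → 20%
Failure-to-pay penalty: 20% of €867,100 = €173,420
Penalty before surcharge: €173,420 + €6,100 = €179,520
Administrative surcharge: 30% of €179,520 = €53,856
Total penalty: €179,520 + €53,856 = €233,376
Minimum €55,350: €233,376 meets the minimum, no increase.

€233,376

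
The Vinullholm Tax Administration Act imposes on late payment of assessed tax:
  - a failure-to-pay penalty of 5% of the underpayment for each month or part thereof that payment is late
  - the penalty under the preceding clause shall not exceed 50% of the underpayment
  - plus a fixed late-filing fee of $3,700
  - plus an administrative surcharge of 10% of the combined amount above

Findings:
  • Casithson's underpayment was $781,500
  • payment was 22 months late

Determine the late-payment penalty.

$433,895

Accrued rate: 5% × 22 = 110%, capped at 50% → 50%
Failure-to-pay penalty: 50% of $781,500 = $390,750
Penalty before surcharge: $390,750 + $3,700 = $394,450
Administrative surcharge: 10% of $394,450 = $39,445
Total penalty: $394,450 + $39,445 = $433,895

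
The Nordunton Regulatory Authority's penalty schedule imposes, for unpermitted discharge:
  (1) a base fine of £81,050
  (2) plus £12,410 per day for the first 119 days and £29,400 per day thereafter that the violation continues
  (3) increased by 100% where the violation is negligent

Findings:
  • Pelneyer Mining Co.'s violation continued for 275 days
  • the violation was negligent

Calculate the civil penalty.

First 119 days: 119 × £12,410 = £1,476,790
Remaining days: (275 − 119) × £29,400 = £4,586,400
Per-day component: £1,476,790 + £4,586,400 = £6,063,190
Base plus per-day: £81,050 + £6,063,190 = £6,144,240
Enhancement: 100% of £6,144,240 = £6,144,240
Enhanced fine: £6,144,240 + £6,144,240 = £12,288,480

£12,288,480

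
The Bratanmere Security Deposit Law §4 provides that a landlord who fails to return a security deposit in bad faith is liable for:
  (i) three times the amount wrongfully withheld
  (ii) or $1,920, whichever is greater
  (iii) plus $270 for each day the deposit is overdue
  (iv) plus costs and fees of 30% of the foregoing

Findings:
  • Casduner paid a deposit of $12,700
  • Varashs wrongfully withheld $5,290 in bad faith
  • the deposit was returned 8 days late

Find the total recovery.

$23,439

Trebled: 3 × $5,290 = $15,870
Minimum $1,920: $15,870 meets the minimum, no increase.
Late-return penalty: 8 × $270 = $2,160
Damages plus late penalty: $15,870 + $2,160 = $18,030
Costs and fees: 30% of $18,030 = $5,409
Total recovery: $18,030 + $5,409 = $23,439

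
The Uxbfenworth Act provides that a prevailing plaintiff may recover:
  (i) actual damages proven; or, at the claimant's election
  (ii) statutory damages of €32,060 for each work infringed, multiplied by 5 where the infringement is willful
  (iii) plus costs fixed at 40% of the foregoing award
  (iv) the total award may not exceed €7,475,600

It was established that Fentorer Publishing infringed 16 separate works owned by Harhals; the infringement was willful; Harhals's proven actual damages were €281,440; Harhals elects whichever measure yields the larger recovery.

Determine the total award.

€3,590,720

Statutory damages: 16 × €32,060 = €512,960
Multiplied by 5: 5 × €512,960 = €2,564,800
Greater of actual damages (€281,440) or enhanced statutory damages (€2,564,800): €2,564,800
Costs: 40% of €2,564,800 = €1,025,920
Award plus costs: €2,564,800 + €1,025,920 = €3,590,720
Cap at €7,475,600: €3,590,720 is within the cap, no reduction.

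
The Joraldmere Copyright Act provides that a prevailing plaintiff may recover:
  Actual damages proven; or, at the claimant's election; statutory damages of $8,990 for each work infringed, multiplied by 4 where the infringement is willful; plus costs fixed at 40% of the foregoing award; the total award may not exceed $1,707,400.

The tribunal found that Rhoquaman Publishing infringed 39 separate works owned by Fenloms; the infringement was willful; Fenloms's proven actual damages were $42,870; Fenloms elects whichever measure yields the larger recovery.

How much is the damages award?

Award: $1,707,400

Statutory damages: 39 × $8,990 = $350,610
Multiplied by 4: 4 × $350,610 = $1,402,440
Greater of actual damages ($42,870) or enhanced statutory damages ($1,402,440): $1,402,440
Costs: 40% of $1,402,440 = $560,976
Award plus costs: $1,402,440 + $560,976 = $1,963,416
Cap at $1,707,400: $1,963,416 exceeds the cap → $1,707,400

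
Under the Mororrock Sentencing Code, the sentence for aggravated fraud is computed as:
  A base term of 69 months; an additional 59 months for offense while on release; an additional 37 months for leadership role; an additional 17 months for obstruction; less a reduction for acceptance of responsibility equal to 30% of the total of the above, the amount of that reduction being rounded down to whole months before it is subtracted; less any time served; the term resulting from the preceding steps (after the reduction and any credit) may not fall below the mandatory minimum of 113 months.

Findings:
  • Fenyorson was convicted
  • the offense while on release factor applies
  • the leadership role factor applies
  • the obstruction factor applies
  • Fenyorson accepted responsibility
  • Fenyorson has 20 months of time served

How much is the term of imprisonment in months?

Offense while on release enhancement: +59 months
Leadership role enhancement: +37 months
Obstruction enhancement: +17 months
Adjusted term: 69 months + 59 months + 37 months + 17 months = 182 months
Acceptance of responsibility reduction: 30% of 182 months = 54 months (rounded down)
After reduction: 182 − 54 = 128 months
Less time served: 128 months − 20 months = 108 months
Minimum 113 months: 108 months is below the minimum → 113 months

113 months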